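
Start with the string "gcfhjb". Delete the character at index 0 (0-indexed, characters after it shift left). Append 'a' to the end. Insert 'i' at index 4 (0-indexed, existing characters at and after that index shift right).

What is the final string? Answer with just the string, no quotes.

Applying each edit step by step:
Start: "gcfhjb"
Op 1 (delete idx 0 = 'g'): "gcfhjb" -> "cfhjb"
Op 2 (append 'a'): "cfhjb" -> "cfhjba"
Op 3 (insert 'i' at idx 4): "cfhjba" -> "cfhjiba"

Answer: cfhjiba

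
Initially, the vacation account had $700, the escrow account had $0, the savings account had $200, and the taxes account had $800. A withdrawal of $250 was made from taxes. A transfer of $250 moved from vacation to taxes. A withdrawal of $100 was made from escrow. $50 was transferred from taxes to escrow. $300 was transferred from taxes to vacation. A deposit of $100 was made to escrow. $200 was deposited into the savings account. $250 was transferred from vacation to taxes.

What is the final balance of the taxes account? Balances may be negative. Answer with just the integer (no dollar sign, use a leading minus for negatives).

Tracking account balances step by step:
Start: vacation=700, escrow=0, savings=200, taxes=800
Event 1 (withdraw 250 from taxes): taxes: 800 - 250 = 550. Balances: vacation=700, escrow=0, savings=200, taxes=550
Event 2 (transfer 250 vacation -> taxes): vacation: 700 - 250 = 450, taxes: 550 + 250 = 800. Balances: vacation=450, escrow=0, savings=200, taxes=800
Event 3 (withdraw 100 from escrow): escrow: 0 - 100 = -100. Balances: vacation=450, escrow=-100, savings=200, taxes=800
Event 4 (transfer 50 taxes -> escrow): taxes: 800 - 50 = 750, escrow: -100 + 50 = -50. Balances: vacation=450, escrow=-50, savings=200, taxes=750
Event 5 (transfer 300 taxes -> vacation): taxes: 750 - 300 = 450, vacation: 450 + 300 = 750. Balances: vacation=750, escrow=-50, savings=200, taxes=450
Event 6 (deposit 100 to escrow): escrow: -50 + 100 = 50. Balances: vacation=750, escrow=50, savings=200, taxes=450
Event 7 (deposit 200 to savings): savings: 200 + 200 = 400. Balances: vacation=750, escrow=50, savings=400, taxes=450
Event 8 (transfer 250 vacation -> taxes): vacation: 750 - 250 = 500, taxes: 450 + 250 = 700. Balances: vacation=500, escrow=50, savings=400, taxes=700

Final balance of taxes: 700

Answer: 700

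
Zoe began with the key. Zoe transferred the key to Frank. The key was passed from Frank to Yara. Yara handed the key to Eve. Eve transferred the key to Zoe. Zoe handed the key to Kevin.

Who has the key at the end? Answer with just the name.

Answer: Kevin

Derivation:
Tracking the key through each event:
Start: Zoe has the key.
After event 1: Frank has the key.
After event 2: Yara has the key.
After event 3: Eve has the key.
After event 4: Zoe has the key.
After event 5: Kevin has the key.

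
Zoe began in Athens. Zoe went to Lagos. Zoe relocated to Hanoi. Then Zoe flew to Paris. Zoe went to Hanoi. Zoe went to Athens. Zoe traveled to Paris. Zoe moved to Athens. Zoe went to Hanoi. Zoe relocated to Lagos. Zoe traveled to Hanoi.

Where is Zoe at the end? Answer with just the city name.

Answer: Hanoi

Derivation:
Tracking Zoe's location:
Start: Zoe is in Athens.
After move 1: Athens -> Lagos. Zoe is in Lagos.
After move 2: Lagos -> Hanoi. Zoe is in Hanoi.
After move 3: Hanoi -> Paris. Zoe is in Paris.
After move 4: Paris -> Hanoi. Zoe is in Hanoi.
After move 5: Hanoi -> Athens. Zoe is in Athens.
After move 6: Athens -> Paris. Zoe is in Paris.
After move 7: Paris -> Athens. Zoe is in Athens.
After move 8: Athens -> Hanoi. Zoe is in Hanoi.
After move 9: Hanoi -> Lagos. Zoe is in Lagos.
After move 10: Lagos -> Hanoi. Zoe is in Hanoi.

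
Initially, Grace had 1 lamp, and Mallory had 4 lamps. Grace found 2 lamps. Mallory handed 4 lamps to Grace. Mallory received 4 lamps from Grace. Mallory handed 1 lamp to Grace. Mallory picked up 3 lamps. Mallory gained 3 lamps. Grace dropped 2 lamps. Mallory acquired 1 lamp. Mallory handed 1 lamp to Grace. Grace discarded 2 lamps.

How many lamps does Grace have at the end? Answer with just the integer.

Tracking counts step by step:
Start: Grace=1, Mallory=4
Event 1 (Grace +2): Grace: 1 -> 3. State: Grace=3, Mallory=4
Event 2 (Mallory -> Grace, 4): Mallory: 4 -> 0, Grace: 3 -> 7. State: Grace=7, Mallory=0
Event 3 (Grace -> Mallory, 4): Grace: 7 -> 3, Mallory: 0 -> 4. State: Grace=3, Mallory=4
Event 4 (Mallory -> Grace, 1): Mallory: 4 -> 3, Grace: 3 -> 4. State: Grace=4, Mallory=3
Event 5 (Mallory +3): Mallory: 3 -> 6. State: Grace=4, Mallory=6
Event 6 (Mallory +3): Mallory: 6 -> 9. State: Grace=4, Mallory=9
Event 7 (Grace -2): Grace: 4 -> 2. State: Grace=2, Mallory=9
Event 8 (Mallory +1): Mallory: 9 -> 10. State: Grace=2, Mallory=10
Event 9 (Mallory -> Grace, 1): Mallory: 10 -> 9, Grace: 2 -> 3. State: Grace=3, Mallory=9
Event 10 (Grace -2): Grace: 3 -> 1. State: Grace=1, Mallory=9

Grace's final count: 1

Answer: 1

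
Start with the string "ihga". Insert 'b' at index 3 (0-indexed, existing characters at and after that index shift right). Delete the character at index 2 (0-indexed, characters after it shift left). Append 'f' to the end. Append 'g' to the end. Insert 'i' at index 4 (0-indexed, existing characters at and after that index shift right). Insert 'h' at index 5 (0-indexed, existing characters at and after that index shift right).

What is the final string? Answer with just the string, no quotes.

Answer: ihbaihfg

Derivation:
Applying each edit step by step:
Start: "ihga"
Op 1 (insert 'b' at idx 3): "ihga" -> "ihgba"
Op 2 (delete idx 2 = 'g'): "ihgba" -> "ihba"
Op 3 (append 'f'): "ihba" -> "ihbaf"
Op 4 (append 'g'): "ihbaf" -> "ihbafg"
Op 5 (insert 'i' at idx 4): "ihbafg" -> "ihbaifg"
Op 6 (insert 'h' at idx 5): "ihbaifg" -> "ihbaihfg"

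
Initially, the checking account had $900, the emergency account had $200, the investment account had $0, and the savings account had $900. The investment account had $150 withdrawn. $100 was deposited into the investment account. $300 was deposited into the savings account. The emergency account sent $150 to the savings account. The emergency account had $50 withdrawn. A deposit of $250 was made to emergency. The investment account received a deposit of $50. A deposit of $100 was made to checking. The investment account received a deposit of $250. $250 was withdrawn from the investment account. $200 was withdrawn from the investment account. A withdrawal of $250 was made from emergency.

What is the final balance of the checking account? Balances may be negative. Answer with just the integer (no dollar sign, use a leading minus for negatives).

Answer: 1000

Derivation:
Tracking account balances step by step:
Start: checking=900, emergency=200, investment=0, savings=900
Event 1 (withdraw 150 from investment): investment: 0 - 150 = -150. Balances: checking=900, emergency=200, investment=-150, savings=900
Event 2 (deposit 100 to investment): investment: -150 + 100 = -50. Balances: checking=900, emergency=200, investment=-50, savings=900
Event 3 (deposit 300 to savings): savings: 900 + 300 = 1200. Balances: checking=900, emergency=200, investment=-50, savings=1200
Event 4 (transfer 150 emergency -> savings): emergency: 200 - 150 = 50, savings: 1200 + 150 = 1350. Balances: checking=900, emergency=50, investment=-50, savings=1350
Event 5 (withdraw 50 from emergency): emergency: 50 - 50 = 0. Balances: checking=900, emergency=0, investment=-50, savings=1350
Event 6 (deposit 250 to emergency): emergency: 0 + 250 = 250. Balances: checking=900, emergency=250, investment=-50, savings=1350
Event 7 (deposit 50 to investment): investment: -50 + 50 = 0. Balances: checking=900, emergency=250, investment=0, savings=1350
Event 8 (deposit 100 to checking): checking: 900 + 100 = 1000. Balances: checking=1000, emergency=250, investment=0, savings=1350
Event 9 (deposit 250 to investment): investment: 0 + 250 = 250. Balances: checking=1000, emergency=250, investment=250, savings=1350
Event 10 (withdraw 250 from investment): investment: 250 - 250 = 0. Balances: checking=1000, emergency=250, investment=0, savings=1350
Event 11 (withdraw 200 from investment): investment: 0 - 200 = -200. Balances: checking=1000, emergency=250, investment=-200, savings=1350
Event 12 (withdraw 250 from emergency): emergency: 250 - 250 = 0. Balances: checking=1000, emergency=0, investment=-200, savings=1350

Final balance of checking: 1000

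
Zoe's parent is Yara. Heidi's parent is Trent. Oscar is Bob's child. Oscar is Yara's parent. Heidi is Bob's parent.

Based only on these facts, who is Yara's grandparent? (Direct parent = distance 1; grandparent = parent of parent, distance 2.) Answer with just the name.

Answer: Bob

Derivation:
Reconstructing the parent chain from the given facts:
  Trent -> Heidi -> Bob -> Oscar -> Yara -> Zoe
(each arrow means 'parent of the next')
Positions in the chain (0 = top):
  position of Trent: 0
  position of Heidi: 1
  position of Bob: 2
  position of Oscar: 3
  position of Yara: 4
  position of Zoe: 5

Yara is at position 4; the grandparent is 2 steps up the chain, i.e. position 2: Bob.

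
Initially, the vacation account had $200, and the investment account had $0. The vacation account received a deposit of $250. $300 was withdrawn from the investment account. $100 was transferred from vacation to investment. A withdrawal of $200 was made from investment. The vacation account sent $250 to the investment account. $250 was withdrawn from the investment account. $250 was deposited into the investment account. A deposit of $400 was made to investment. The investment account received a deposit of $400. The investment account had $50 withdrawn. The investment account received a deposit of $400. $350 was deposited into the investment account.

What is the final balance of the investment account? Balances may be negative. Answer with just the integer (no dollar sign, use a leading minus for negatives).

Answer: 1350

Derivation:
Tracking account balances step by step:
Start: vacation=200, investment=0
Event 1 (deposit 250 to vacation): vacation: 200 + 250 = 450. Balances: vacation=450, investment=0
Event 2 (withdraw 300 from investment): investment: 0 - 300 = -300. Balances: vacation=450, investment=-300
Event 3 (transfer 100 vacation -> investment): vacation: 450 - 100 = 350, investment: -300 + 100 = -200. Balances: vacation=350, investment=-200
Event 4 (withdraw 200 from investment): investment: -200 - 200 = -400. Balances: vacation=350, investment=-400
Event 5 (transfer 250 vacation -> investment): vacation: 350 - 250 = 100, investment: -400 + 250 = -150. Balances: vacation=100, investment=-150
Event 6 (withdraw 250 from investment): investment: -150 - 250 = -400. Balances: vacation=100, investment=-400
Event 7 (deposit 250 to investment): investment: -400 + 250 = -150. Balances: vacation=100, investment=-150
Event 8 (deposit 400 to investment): investment: -150 + 400 = 250. Balances: vacation=100, investment=250
Event 9 (deposit 400 to investment): investment: 250 + 400 = 650. Balances: vacation=100, investment=650
Event 10 (withdraw 50 from investment): investment: 650 - 50 = 600. Balances: vacation=100, investment=600
Event 11 (deposit 400 to investment): investment: 600 + 400 = 1000. Balances: vacation=100, investment=1000
Event 12 (deposit 350 to investment): investment: 1000 + 350 = 1350. Balances: vacation=100, investment=1350

Final balance of investment: 1350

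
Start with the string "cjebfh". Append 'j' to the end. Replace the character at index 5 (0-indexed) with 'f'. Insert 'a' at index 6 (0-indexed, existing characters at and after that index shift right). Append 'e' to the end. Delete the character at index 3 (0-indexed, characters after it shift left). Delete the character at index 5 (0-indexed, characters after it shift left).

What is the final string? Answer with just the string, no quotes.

Applying each edit step by step:
Start: "cjebfh"
Op 1 (append 'j'): "cjebfh" -> "cjebfhj"
Op 2 (replace idx 5: 'h' -> 'f'): "cjebfhj" -> "cjebffj"
Op 3 (insert 'a' at idx 6): "cjebffj" -> "cjebffaj"
Op 4 (append 'e'): "cjebffaj" -> "cjebffaje"
Op 5 (delete idx 3 = 'b'): "cjebffaje" -> "cjeffaje"
Op 6 (delete idx 5 = 'a'): "cjeffaje" -> "cjeffje"

Answer: cjeffje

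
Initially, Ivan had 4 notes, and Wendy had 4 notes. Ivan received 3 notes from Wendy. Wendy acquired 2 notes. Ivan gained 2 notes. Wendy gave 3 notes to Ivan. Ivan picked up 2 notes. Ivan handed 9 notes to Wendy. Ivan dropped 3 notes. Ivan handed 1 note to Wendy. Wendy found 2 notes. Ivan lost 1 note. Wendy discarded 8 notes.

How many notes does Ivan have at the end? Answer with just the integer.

Answer: 0

Derivation:
Tracking counts step by step:
Start: Ivan=4, Wendy=4
Event 1 (Wendy -> Ivan, 3): Wendy: 4 -> 1, Ivan: 4 -> 7. State: Ivan=7, Wendy=1
Event 2 (Wendy +2): Wendy: 1 -> 3. State: Ivan=7, Wendy=3
Event 3 (Ivan +2): Ivan: 7 -> 9. State: Ivan=9, Wendy=3
Event 4 (Wendy -> Ivan, 3): Wendy: 3 -> 0, Ivan: 9 -> 12. State: Ivan=12, Wendy=0
Event 5 (Ivan +2): Ivan: 12 -> 14. State: Ivan=14, Wendy=0
Event 6 (Ivan -> Wendy, 9): Ivan: 14 -> 5, Wendy: 0 -> 9. State: Ivan=5, Wendy=9
Event 7 (Ivan -3): Ivan: 5 -> 2. State: Ivan=2, Wendy=9
Event 8 (Ivan -> Wendy, 1): Ivan: 2 -> 1, Wendy: 9 -> 10. State: Ivan=1, Wendy=10
Event 9 (Wendy +2): Wendy: 10 -> 12. State: Ivan=1, Wendy=12
Event 10 (Ivan -1): Ivan: 1 -> 0. State: Ivan=0, Wendy=12
Event 11 (Wendy -8): Wendy: 12 -> 4. State: Ivan=0, Wendy=4

Ivan's final count: 0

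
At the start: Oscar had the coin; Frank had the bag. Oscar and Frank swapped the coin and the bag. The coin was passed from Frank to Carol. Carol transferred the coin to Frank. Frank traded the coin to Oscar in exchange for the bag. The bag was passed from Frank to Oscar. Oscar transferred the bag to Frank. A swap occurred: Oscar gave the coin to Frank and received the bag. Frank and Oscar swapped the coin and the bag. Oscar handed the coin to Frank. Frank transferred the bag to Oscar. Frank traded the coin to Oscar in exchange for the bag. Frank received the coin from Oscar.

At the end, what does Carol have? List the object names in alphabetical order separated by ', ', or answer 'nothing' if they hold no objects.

Answer: nothing

Derivation:
Tracking all object holders:
Start: coin:Oscar, bag:Frank
Event 1 (swap coin<->bag: now coin:Frank, bag:Oscar). State: coin:Frank, bag:Oscar
Event 2 (give coin: Frank -> Carol). State: coin:Carol, bag:Oscar
Event 3 (give coin: Carol -> Frank). State: coin:Frank, bag:Oscar
Event 4 (swap coin<->bag: now coin:Oscar, bag:Frank). State: coin:Oscar, bag:Frank
Event 5 (give bag: Frank -> Oscar). State: coin:Oscar, bag:Oscar
Event 6 (give bag: Oscar -> Frank). State: coin:Oscar, bag:Frank
Event 7 (swap coin<->bag: now coin:Frank, bag:Oscar). State: coin:Frank, bag:Oscar
Event 8 (swap coin<->bag: now coin:Oscar, bag:Frank). State: coin:Oscar, bag:Frank
Event 9 (give coin: Oscar -> Frank). State: coin:Frank, bag:Frank
Event 10 (give bag: Frank -> Oscar). State: coin:Frank, bag:Oscar
Event 11 (swap coin<->bag: now coin:Oscar, bag:Frank). State: coin:Oscar, bag:Frank
Event 12 (give coin: Oscar -> Frank). State: coin:Frank, bag:Frank

Final state: coin:Frank, bag:Frank
Carol holds: (nothing).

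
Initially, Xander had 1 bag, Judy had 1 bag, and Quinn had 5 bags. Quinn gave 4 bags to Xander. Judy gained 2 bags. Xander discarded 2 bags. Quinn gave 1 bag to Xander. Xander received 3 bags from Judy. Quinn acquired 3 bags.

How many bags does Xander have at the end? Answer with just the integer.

Tracking counts step by step:
Start: Xander=1, Judy=1, Quinn=5
Event 1 (Quinn -> Xander, 4): Quinn: 5 -> 1, Xander: 1 -> 5. State: Xander=5, Judy=1, Quinn=1
Event 2 (Judy +2): Judy: 1 -> 3. State: Xander=5, Judy=3, Quinn=1
Event 3 (Xander -2): Xander: 5 -> 3. State: Xander=3, Judy=3, Quinn=1
Event 4 (Quinn -> Xander, 1): Quinn: 1 -> 0, Xander: 3 -> 4. State: Xander=4, Judy=3, Quinn=0
Event 5 (Judy -> Xander, 3): Judy: 3 -> 0, Xander: 4 -> 7. State: Xander=7, Judy=0, Quinn=0
Event 6 (Quinn +3): Quinn: 0 -> 3. State: Xander=7, Judy=0, Quinn=3

Xander's final count: 7

Answer: 7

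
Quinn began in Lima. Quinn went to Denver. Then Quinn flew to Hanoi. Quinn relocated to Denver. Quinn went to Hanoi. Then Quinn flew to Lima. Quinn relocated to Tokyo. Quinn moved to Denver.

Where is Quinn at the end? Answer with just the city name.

Tracking Quinn's location:
Start: Quinn is in Lima.
After move 1: Lima -> Denver. Quinn is in Denver.
After move 2: Denver -> Hanoi. Quinn is in Hanoi.
After move 3: Hanoi -> Denver. Quinn is in Denver.
After move 4: Denver -> Hanoi. Quinn is in Hanoi.
After move 5: Hanoi -> Lima. Quinn is in Lima.
After move 6: Lima -> Tokyo. Quinn is in Tokyo.
After move 7: Tokyo -> Denver. Quinn is in Denver.

Answer: Denver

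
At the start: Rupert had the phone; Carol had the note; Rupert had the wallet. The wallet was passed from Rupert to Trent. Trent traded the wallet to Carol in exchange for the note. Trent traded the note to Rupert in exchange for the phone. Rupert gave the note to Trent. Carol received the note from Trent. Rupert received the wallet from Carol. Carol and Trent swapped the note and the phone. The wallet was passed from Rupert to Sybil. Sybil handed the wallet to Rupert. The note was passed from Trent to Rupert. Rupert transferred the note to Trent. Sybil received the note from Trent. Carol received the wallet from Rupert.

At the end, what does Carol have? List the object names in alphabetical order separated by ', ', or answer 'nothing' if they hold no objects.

Answer: phone, wallet

Derivation:
Tracking all object holders:
Start: phone:Rupert, note:Carol, wallet:Rupert
Event 1 (give wallet: Rupert -> Trent). State: phone:Rupert, note:Carol, wallet:Trent
Event 2 (swap wallet<->note: now wallet:Carol, note:Trent). State: phone:Rupert, note:Trent, wallet:Carol
Event 3 (swap note<->phone: now note:Rupert, phone:Trent). State: phone:Trent, note:Rupert, wallet:Carol
Event 4 (give note: Rupert -> Trent). State: phone:Trent, note:Trent, wallet:Carol
Event 5 (give note: Trent -> Carol). State: phone:Trent, note:Carol, wallet:Carol
Event 6 (give wallet: Carol -> Rupert). State: phone:Trent, note:Carol, wallet:Rupert
Event 7 (swap note<->phone: now note:Trent, phone:Carol). State: phone:Carol, note:Trent, wallet:Rupert
Event 8 (give wallet: Rupert -> Sybil). State: phone:Carol, note:Trent, wallet:Sybil
Event 9 (give wallet: Sybil -> Rupert). State: phone:Carol, note:Trent, wallet:Rupert
Event 10 (give note: Trent -> Rupert). State: phone:Carol, note:Rupert, wallet:Rupert
Event 11 (give note: Rupert -> Trent). State: phone:Carol, note:Trent, wallet:Rupert
Event 12 (give note: Trent -> Sybil). State: phone:Carol, note:Sybil, wallet:Rupert
Event 13 (give wallet: Rupert -> Carol). State: phone:Carol, note:Sybil, wallet:Carol

Final state: phone:Carol, note:Sybil, wallet:Carol
Carol holds: phone, wallet.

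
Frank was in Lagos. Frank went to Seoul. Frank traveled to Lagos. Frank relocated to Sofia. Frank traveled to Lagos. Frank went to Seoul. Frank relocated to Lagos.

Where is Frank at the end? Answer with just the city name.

Answer: Lagos

Derivation:
Tracking Frank's location:
Start: Frank is in Lagos.
After move 1: Lagos -> Seoul. Frank is in Seoul.
After move 2: Seoul -> Lagos. Frank is in Lagos.
After move 3: Lagos -> Sofia. Frank is in Sofia.
After move 4: Sofia -> Lagos. Frank is in Lagos.
After move 5: Lagos -> Seoul. Frank is in Seoul.
After move 6: Seoul -> Lagos. Frank is in Lagos.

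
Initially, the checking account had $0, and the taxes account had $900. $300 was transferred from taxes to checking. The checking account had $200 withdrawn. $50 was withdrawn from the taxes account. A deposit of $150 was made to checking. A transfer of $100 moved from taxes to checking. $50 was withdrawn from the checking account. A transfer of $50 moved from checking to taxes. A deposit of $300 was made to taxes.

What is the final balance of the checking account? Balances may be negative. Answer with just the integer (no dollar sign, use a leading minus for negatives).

Tracking account balances step by step:
Start: checking=0, taxes=900
Event 1 (transfer 300 taxes -> checking): taxes: 900 - 300 = 600, checking: 0 + 300 = 300. Balances: checking=300, taxes=600
Event 2 (withdraw 200 from checking): checking: 300 - 200 = 100. Balances: checking=100, taxes=600
Event 3 (withdraw 50 from taxes): taxes: 600 - 50 = 550. Balances: checking=100, taxes=550
Event 4 (deposit 150 to checking): checking: 100 + 150 = 250. Balances: checking=250, taxes=550
Event 5 (transfer 100 taxes -> checking): taxes: 550 - 100 = 450, checking: 250 + 100 = 350. Balances: checking=350, taxes=450
Event 6 (withdraw 50 from checking): checking: 350 - 50 = 300. Balances: checking=300, taxes=450
Event 7 (transfer 50 checking -> taxes): checking: 300 - 50 = 250, taxes: 450 + 50 = 500. Balances: checking=250, taxes=500
Event 8 (deposit 300 to taxes): taxes: 500 + 300 = 800. Balances: checking=250, taxes=800

Final balance of checking: 250

Answer: 250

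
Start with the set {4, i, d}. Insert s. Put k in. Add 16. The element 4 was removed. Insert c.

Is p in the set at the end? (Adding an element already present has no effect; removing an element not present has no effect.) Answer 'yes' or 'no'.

Answer: no

Derivation:
Tracking the set through each operation:
Start: {4, d, i}
Event 1 (add s): added. Set: {4, d, i, s}
Event 2 (add k): added. Set: {4, d, i, k, s}
Event 3 (add 16): added. Set: {16, 4, d, i, k, s}
Event 4 (remove 4): removed. Set: {16, d, i, k, s}
Event 5 (add c): added. Set: {16, c, d, i, k, s}

Final set: {16, c, d, i, k, s} (size 6)
p is NOT in the final set.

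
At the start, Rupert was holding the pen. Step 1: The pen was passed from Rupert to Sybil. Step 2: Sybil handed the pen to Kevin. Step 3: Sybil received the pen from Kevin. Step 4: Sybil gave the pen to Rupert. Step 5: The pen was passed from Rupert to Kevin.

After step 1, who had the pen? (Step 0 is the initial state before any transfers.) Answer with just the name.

Answer: Sybil

Derivation:
Tracking the pen holder through step 1:
After step 0 (start): Rupert
After step 1: Sybil

At step 1, the holder is Sybil.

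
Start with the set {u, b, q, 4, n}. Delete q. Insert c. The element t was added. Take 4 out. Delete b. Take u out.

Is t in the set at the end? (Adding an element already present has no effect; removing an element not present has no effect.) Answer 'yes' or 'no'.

Answer: yes

Derivation:
Tracking the set through each operation:
Start: {4, b, n, q, u}
Event 1 (remove q): removed. Set: {4, b, n, u}
Event 2 (add c): added. Set: {4, b, c, n, u}
Event 3 (add t): added. Set: {4, b, c, n, t, u}
Event 4 (remove 4): removed. Set: {b, c, n, t, u}
Event 5 (remove b): removed. Set: {c, n, t, u}
Event 6 (remove u): removed. Set: {c, n, t}

Final set: {c, n, t} (size 3)
t is in the final set.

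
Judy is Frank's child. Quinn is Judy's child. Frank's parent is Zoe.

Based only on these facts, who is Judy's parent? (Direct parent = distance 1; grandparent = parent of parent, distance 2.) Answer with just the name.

Answer: Frank

Derivation:
Reconstructing the parent chain from the given facts:
  Zoe -> Frank -> Judy -> Quinn
(each arrow means 'parent of the next')
Positions in the chain (0 = top):
  position of Zoe: 0
  position of Frank: 1
  position of Judy: 2
  position of Quinn: 3

Judy is at position 2; the parent is 1 step up the chain, i.e. position 1: Frank.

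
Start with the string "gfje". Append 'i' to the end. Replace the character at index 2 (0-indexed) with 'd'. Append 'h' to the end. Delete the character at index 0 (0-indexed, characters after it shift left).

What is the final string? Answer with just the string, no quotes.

Applying each edit step by step:
Start: "gfje"
Op 1 (append 'i'): "gfje" -> "gfjei"
Op 2 (replace idx 2: 'j' -> 'd'): "gfjei" -> "gfdei"
Op 3 (append 'h'): "gfdei" -> "gfdeih"
Op 4 (delete idx 0 = 'g'): "gfdeih" -> "fdeih"

Answer: fdeih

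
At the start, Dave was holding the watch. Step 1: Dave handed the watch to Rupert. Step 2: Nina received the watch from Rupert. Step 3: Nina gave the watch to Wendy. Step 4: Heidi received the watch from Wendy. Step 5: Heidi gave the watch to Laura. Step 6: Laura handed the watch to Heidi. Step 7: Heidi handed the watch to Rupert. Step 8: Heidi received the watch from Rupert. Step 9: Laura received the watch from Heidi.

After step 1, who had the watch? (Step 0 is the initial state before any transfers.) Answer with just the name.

Tracking the watch holder through step 1:
After step 0 (start): Dave
After step 1: Rupert

At step 1, the holder is Rupert.

Answer: Rupert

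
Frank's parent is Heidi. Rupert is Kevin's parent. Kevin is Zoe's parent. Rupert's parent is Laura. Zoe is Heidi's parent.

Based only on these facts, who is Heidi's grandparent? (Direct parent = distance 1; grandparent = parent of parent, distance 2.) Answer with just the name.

Answer: Kevin

Derivation:
Reconstructing the parent chain from the given facts:
  Laura -> Rupert -> Kevin -> Zoe -> Heidi -> Frank
(each arrow means 'parent of the next')
Positions in the chain (0 = top):
  position of Laura: 0
  position of Rupert: 1
  position of Kevin: 2
  position of Zoe: 3
  position of Heidi: 4
  position of Frank: 5

Heidi is at position 4; the grandparent is 2 steps up the chain, i.e. position 2: Kevin.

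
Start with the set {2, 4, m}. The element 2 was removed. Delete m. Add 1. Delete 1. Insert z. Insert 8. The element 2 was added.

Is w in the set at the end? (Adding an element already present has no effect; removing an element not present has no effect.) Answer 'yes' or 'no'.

Answer: no

Derivation:
Tracking the set through each operation:
Start: {2, 4, m}
Event 1 (remove 2): removed. Set: {4, m}
Event 2 (remove m): removed. Set: {4}
Event 3 (add 1): added. Set: {1, 4}
Event 4 (remove 1): removed. Set: {4}
Event 5 (add z): added. Set: {4, z}
Event 6 (add 8): added. Set: {4, 8, z}
Event 7 (add 2): added. Set: {2, 4, 8, z}

Final set: {2, 4, 8, z} (size 4)
w is NOT in the final set.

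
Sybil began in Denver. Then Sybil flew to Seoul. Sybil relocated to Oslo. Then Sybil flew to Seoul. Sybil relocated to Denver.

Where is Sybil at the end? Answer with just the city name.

Tracking Sybil's location:
Start: Sybil is in Denver.
After move 1: Denver -> Seoul. Sybil is in Seoul.
After move 2: Seoul -> Oslo. Sybil is in Oslo.
After move 3: Oslo -> Seoul. Sybil is in Seoul.
After move 4: Seoul -> Denver. Sybil is in Denver.

Answer: Denver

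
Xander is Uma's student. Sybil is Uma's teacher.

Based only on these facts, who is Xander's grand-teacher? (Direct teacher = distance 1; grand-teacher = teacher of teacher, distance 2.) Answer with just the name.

Reconstructing the teacher chain from the given facts:
  Sybil -> Uma -> Xander
(each arrow means 'teacher of the next')
Positions in the chain (0 = top):
  position of Sybil: 0
  position of Uma: 1
  position of Xander: 2

Xander is at position 2; the grand-teacher is 2 steps up the chain, i.e. position 0: Sybil.

Answer: Sybil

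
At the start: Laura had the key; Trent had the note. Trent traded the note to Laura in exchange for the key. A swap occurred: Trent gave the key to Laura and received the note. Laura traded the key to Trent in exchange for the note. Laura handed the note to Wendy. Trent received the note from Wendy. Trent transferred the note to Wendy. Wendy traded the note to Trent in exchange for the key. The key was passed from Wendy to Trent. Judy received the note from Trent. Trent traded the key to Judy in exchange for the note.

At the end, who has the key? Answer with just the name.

Answer: Judy

Derivation:
Tracking all object holders:
Start: key:Laura, note:Trent
Event 1 (swap note<->key: now note:Laura, key:Trent). State: key:Trent, note:Laura
Event 2 (swap key<->note: now key:Laura, note:Trent). State: key:Laura, note:Trent
Event 3 (swap key<->note: now key:Trent, note:Laura). State: key:Trent, note:Laura
Event 4 (give note: Laura -> Wendy). State: key:Trent, note:Wendy
Event 5 (give note: Wendy -> Trent). State: key:Trent, note:Trent
Event 6 (give note: Trent -> Wendy). State: key:Trent, note:Wendy
Event 7 (swap note<->key: now note:Trent, key:Wendy). State: key:Wendy, note:Trent
Event 8 (give key: Wendy -> Trent). State: key:Trent, note:Trent
Event 9 (give note: Trent -> Judy). State: key:Trent, note:Judy
Event 10 (swap key<->note: now key:Judy, note:Trent). State: key:Judy, note:Trent

Final state: key:Judy, note:Trent
The key is held by Judy.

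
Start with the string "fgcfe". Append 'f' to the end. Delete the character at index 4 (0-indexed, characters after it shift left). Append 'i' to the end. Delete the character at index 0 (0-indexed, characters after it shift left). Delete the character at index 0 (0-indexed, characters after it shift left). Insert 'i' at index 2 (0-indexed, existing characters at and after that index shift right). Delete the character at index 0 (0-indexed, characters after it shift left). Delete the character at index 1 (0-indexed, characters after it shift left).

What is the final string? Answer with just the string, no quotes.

Applying each edit step by step:
Start: "fgcfe"
Op 1 (append 'f'): "fgcfe" -> "fgcfef"
Op 2 (delete idx 4 = 'e'): "fgcfef" -> "fgcff"
Op 3 (append 'i'): "fgcff" -> "fgcffi"
Op 4 (delete idx 0 = 'f'): "fgcffi" -> "gcffi"
Op 5 (delete idx 0 = 'g'): "gcffi" -> "cffi"
Op 6 (insert 'i' at idx 2): "cffi" -> "cfifi"
Op 7 (delete idx 0 = 'c'): "cfifi" -> "fifi"
Op 8 (delete idx 1 = 'i'): "fifi" -> "ffi"

Answer: ffi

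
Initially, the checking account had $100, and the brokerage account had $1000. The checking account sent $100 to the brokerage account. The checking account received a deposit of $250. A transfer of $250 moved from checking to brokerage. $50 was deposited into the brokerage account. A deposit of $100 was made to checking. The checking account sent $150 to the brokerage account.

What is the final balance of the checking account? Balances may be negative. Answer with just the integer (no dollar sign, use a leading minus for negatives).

Tracking account balances step by step:
Start: checking=100, brokerage=1000
Event 1 (transfer 100 checking -> brokerage): checking: 100 - 100 = 0, brokerage: 1000 + 100 = 1100. Balances: checking=0, brokerage=1100
Event 2 (deposit 250 to checking): checking: 0 + 250 = 250. Balances: checking=250, brokerage=1100
Event 3 (transfer 250 checking -> brokerage): checking: 250 - 250 = 0, brokerage: 1100 + 250 = 1350. Balances: checking=0, brokerage=1350
Event 4 (deposit 50 to brokerage): brokerage: 1350 + 50 = 1400. Balances: checking=0, brokerage=1400
Event 5 (deposit 100 to checking): checking: 0 + 100 = 100. Balances: checking=100, brokerage=1400
Event 6 (transfer 150 checking -> brokerage): checking: 100 - 150 = -50, brokerage: 1400 + 150 = 1550. Balances: checking=-50, brokerage=1550

Final balance of checking: -50

Answer: -50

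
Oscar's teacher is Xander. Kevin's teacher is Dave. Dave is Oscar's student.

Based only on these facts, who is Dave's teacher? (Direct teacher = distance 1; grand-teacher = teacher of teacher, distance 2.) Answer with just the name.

Answer: Oscar

Derivation:
Reconstructing the teacher chain from the given facts:
  Xander -> Oscar -> Dave -> Kevin
(each arrow means 'teacher of the next')
Positions in the chain (0 = top):
  position of Xander: 0
  position of Oscar: 1
  position of Dave: 2
  position of Kevin: 3

Dave is at position 2; the teacher is 1 step up the chain, i.e. position 1: Oscar.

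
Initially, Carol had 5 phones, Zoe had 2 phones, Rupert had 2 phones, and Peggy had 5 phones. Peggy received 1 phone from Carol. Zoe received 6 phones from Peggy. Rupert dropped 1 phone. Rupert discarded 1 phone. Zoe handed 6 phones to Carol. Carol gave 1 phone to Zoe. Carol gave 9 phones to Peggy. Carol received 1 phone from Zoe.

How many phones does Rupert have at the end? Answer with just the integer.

Answer: 0

Derivation:
Tracking counts step by step:
Start: Carol=5, Zoe=2, Rupert=2, Peggy=5
Event 1 (Carol -> Peggy, 1): Carol: 5 -> 4, Peggy: 5 -> 6. State: Carol=4, Zoe=2, Rupert=2, Peggy=6
Event 2 (Peggy -> Zoe, 6): Peggy: 6 -> 0, Zoe: 2 -> 8. State: Carol=4, Zoe=8, Rupert=2, Peggy=0
Event 3 (Rupert -1): Rupert: 2 -> 1. State: Carol=4, Zoe=8, Rupert=1, Peggy=0
Event 4 (Rupert -1): Rupert: 1 -> 0. State: Carol=4, Zoe=8, Rupert=0, Peggy=0
Event 5 (Zoe -> Carol, 6): Zoe: 8 -> 2, Carol: 4 -> 10. State: Carol=10, Zoe=2, Rupert=0, Peggy=0
Event 6 (Carol -> Zoe, 1): Carol: 10 -> 9, Zoe: 2 -> 3. State: Carol=9, Zoe=3, Rupert=0, Peggy=0
Event 7 (Carol -> Peggy, 9): Carol: 9 -> 0, Peggy: 0 -> 9. State: Carol=0, Zoe=3, Rupert=0, Peggy=9
Event 8 (Zoe -> Carol, 1): Zoe: 3 -> 2, Carol: 0 -> 1. State: Carol=1, Zoe=2, Rupert=0, Peggy=9

Rupert's final count: 0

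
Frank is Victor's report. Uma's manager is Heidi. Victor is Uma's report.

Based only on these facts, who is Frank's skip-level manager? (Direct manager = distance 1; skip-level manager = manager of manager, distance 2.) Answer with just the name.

Reconstructing the manager chain from the given facts:
  Heidi -> Uma -> Victor -> Frank
(each arrow means 'manager of the next')
Positions in the chain (0 = top):
  position of Heidi: 0
  position of Uma: 1
  position of Victor: 2
  position of Frank: 3

Frank is at position 3; the skip-level manager is 2 steps up the chain, i.e. position 1: Uma.

Answer: Uma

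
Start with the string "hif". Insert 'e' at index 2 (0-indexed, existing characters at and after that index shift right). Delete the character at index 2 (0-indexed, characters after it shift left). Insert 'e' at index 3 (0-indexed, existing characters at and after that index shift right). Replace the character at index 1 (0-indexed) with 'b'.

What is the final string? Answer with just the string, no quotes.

Answer: hbfe

Derivation:
Applying each edit step by step:
Start: "hif"
Op 1 (insert 'e' at idx 2): "hif" -> "hief"
Op 2 (delete idx 2 = 'e'): "hief" -> "hif"
Op 3 (insert 'e' at idx 3): "hif" -> "hife"
Op 4 (replace idx 1: 'i' -> 'b'): "hife" -> "hbfe"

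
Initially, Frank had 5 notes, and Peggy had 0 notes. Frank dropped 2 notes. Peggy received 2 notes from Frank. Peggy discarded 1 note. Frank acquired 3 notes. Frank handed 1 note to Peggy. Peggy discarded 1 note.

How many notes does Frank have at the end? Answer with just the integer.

Answer: 3

Derivation:
Tracking counts step by step:
Start: Frank=5, Peggy=0
Event 1 (Frank -2): Frank: 5 -> 3. State: Frank=3, Peggy=0
Event 2 (Frank -> Peggy, 2): Frank: 3 -> 1, Peggy: 0 -> 2. State: Frank=1, Peggy=2
Event 3 (Peggy -1): Peggy: 2 -> 1. State: Frank=1, Peggy=1
Event 4 (Frank +3): Frank: 1 -> 4. State: Frank=4, Peggy=1
Event 5 (Frank -> Peggy, 1): Frank: 4 -> 3, Peggy: 1 -> 2. State: Frank=3, Peggy=2
Event 6 (Peggy -1): Peggy: 2 -> 1. State: Frank=3, Peggy=1

Frank's final count: 3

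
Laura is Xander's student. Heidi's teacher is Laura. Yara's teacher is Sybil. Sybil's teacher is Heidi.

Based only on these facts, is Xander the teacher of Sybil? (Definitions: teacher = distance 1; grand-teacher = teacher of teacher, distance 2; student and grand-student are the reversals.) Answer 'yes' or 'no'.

Answer: no

Derivation:
Reconstructing the teacher chain from the given facts:
  Xander -> Laura -> Heidi -> Sybil -> Yara
(each arrow means 'teacher of the next')
Positions in the chain (0 = top):
  position of Xander: 0
  position of Laura: 1
  position of Heidi: 2
  position of Sybil: 3
  position of Yara: 4

Xander is at position 0, Sybil is at position 3; signed distance (j - i) = 3.
'teacher' requires j - i = 1. Actual distance is 3, so the relation does NOT hold.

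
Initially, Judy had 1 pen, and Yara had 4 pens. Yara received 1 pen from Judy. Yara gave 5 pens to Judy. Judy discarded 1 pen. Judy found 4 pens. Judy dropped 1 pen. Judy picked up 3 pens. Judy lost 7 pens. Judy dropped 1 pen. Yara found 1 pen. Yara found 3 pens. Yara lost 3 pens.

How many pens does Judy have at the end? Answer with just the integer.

Answer: 2

Derivation:
Tracking counts step by step:
Start: Judy=1, Yara=4
Event 1 (Judy -> Yara, 1): Judy: 1 -> 0, Yara: 4 -> 5. State: Judy=0, Yara=5
Event 2 (Yara -> Judy, 5): Yara: 5 -> 0, Judy: 0 -> 5. State: Judy=5, Yara=0
Event 3 (Judy -1): Judy: 5 -> 4. State: Judy=4, Yara=0
Event 4 (Judy +4): Judy: 4 -> 8. State: Judy=8, Yara=0
Event 5 (Judy -1): Judy: 8 -> 7. State: Judy=7, Yara=0
Event 6 (Judy +3): Judy: 7 -> 10. State: Judy=10, Yara=0
Event 7 (Judy -7): Judy: 10 -> 3. State: Judy=3, Yara=0
Event 8 (Judy -1): Judy: 3 -> 2. State: Judy=2, Yara=0
Event 9 (Yara +1): Yara: 0 -> 1. State: Judy=2, Yara=1
Event 10 (Yara +3): Yara: 1 -> 4. State: Judy=2, Yara=4
Event 11 (Yara -3): Yara: 4 -> 1. State: Judy=2, Yara=1

Judy's final count: 2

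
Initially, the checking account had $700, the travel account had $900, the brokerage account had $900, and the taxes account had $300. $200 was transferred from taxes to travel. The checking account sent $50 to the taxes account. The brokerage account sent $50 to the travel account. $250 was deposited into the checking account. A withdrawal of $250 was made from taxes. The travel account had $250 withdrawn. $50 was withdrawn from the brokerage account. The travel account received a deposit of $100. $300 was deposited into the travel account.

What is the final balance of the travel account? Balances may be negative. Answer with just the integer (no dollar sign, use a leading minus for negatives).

Answer: 1300

Derivation:
Tracking account balances step by step:
Start: checking=700, travel=900, brokerage=900, taxes=300
Event 1 (transfer 200 taxes -> travel): taxes: 300 - 200 = 100, travel: 900 + 200 = 1100. Balances: checking=700, travel=1100, brokerage=900, taxes=100
Event 2 (transfer 50 checking -> taxes): checking: 700 - 50 = 650, taxes: 100 + 50 = 150. Balances: checking=650, travel=1100, brokerage=900, taxes=150
Event 3 (transfer 50 brokerage -> travel): brokerage: 900 - 50 = 850, travel: 1100 + 50 = 1150. Balances: checking=650, travel=1150, brokerage=850, taxes=150
Event 4 (deposit 250 to checking): checking: 650 + 250 = 900. Balances: checking=900, travel=1150, brokerage=850, taxes=150
Event 5 (withdraw 250 from taxes): taxes: 150 - 250 = -100. Balances: checking=900, travel=1150, brokerage=850, taxes=-100
Event 6 (withdraw 250 from travel): travel: 1150 - 250 = 900. Balances: checking=900, travel=900, brokerage=850, taxes=-100
Event 7 (withdraw 50 from brokerage): brokerage: 850 - 50 = 800. Balances: checking=900, travel=900, brokerage=800, taxes=-100
Event 8 (deposit 100 to travel): travel: 900 + 100 = 1000. Balances: checking=900, travel=1000, brokerage=800, taxes=-100
Event 9 (deposit 300 to travel): travel: 1000 + 300 = 1300. Balances: checking=900, travel=1300, brokerage=800, taxes=-100

Final balance of travel: 1300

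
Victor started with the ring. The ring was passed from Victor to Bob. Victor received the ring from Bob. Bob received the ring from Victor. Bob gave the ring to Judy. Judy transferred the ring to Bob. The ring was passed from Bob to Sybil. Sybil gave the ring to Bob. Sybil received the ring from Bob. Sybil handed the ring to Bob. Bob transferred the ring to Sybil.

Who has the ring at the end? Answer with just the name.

Tracking the ring through each event:
Start: Victor has the ring.
After event 1: Bob has the ring.
After event 2: Victor has the ring.
After event 3: Bob has the ring.
After event 4: Judy has the ring.
After event 5: Bob has the ring.
After event 6: Sybil has the ring.
After event 7: Bob has the ring.
After event 8: Sybil has the ring.
After event 9: Bob has the ring.
After event 10: Sybil has the ring.

Answer: Sybil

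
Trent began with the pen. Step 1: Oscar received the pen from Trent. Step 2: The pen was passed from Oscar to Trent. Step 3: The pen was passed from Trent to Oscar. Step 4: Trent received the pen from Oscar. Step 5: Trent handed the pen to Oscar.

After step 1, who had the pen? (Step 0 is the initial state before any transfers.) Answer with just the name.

Answer: Oscar

Derivation:
Tracking the pen holder through step 1:
After step 0 (start): Trent
After step 1: Oscar

At step 1, the holder is Oscar.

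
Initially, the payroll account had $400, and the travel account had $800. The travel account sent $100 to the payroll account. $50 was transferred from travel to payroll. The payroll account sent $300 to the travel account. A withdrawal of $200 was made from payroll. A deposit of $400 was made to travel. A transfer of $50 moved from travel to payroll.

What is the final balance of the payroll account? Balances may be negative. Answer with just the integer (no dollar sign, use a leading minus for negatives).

Answer: 100

Derivation:
Tracking account balances step by step:
Start: payroll=400, travel=800
Event 1 (transfer 100 travel -> payroll): travel: 800 - 100 = 700, payroll: 400 + 100 = 500. Balances: payroll=500, travel=700
Event 2 (transfer 50 travel -> payroll): travel: 700 - 50 = 650, payroll: 500 + 50 = 550. Balances: payroll=550, travel=650
Event 3 (transfer 300 payroll -> travel): payroll: 550 - 300 = 250, travel: 650 + 300 = 950. Balances: payroll=250, travel=950
Event 4 (withdraw 200 from payroll): payroll: 250 - 200 = 50. Balances: payroll=50, travel=950
Event 5 (deposit 400 to travel): travel: 950 + 400 = 1350. Balances: payroll=50, travel=1350
Event 6 (transfer 50 travel -> payroll): travel: 1350 - 50 = 1300, payroll: 50 + 50 = 100. Balances: payroll=100, travel=1300

Final balance of payroll: 100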